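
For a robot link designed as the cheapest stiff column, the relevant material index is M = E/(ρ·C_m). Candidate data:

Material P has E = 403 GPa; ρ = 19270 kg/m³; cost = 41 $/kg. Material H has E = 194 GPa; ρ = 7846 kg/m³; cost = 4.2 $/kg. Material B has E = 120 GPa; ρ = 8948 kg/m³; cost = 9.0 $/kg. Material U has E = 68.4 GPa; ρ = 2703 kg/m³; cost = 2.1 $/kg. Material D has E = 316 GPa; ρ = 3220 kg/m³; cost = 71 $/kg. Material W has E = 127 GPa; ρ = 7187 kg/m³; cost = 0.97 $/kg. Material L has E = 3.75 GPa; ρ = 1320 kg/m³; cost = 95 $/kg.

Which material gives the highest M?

material W

Per-candidate index values:
  material W: M = 18.2 MN·m per $
  material U: M = 12.1 MN·m per $
  material H: M = 5.89 MN·m per $
  material B: M = 1.49 MN·m per $
  material D: M = 1.38 MN·m per $
  material P: M = 0.510 MN·m per $
  material L: M = 0.0299 MN·m per $
Highest index: material W.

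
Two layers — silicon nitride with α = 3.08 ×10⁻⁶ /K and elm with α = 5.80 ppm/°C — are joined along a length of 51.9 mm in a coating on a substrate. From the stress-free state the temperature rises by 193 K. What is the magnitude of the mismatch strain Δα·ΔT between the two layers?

Δα = |3.08 − 5.80|×10⁻⁶/K = 2.72×10⁻⁶/K.
Mismatch strain = Δα·ΔT = 2.72×10⁻⁶ × 193.0 = 5.25×10⁻⁴.

5.25×10⁻⁴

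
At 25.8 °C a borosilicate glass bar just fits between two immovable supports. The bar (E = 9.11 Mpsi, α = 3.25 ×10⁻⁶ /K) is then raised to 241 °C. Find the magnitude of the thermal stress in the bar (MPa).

E = 9.11 Mpsi = 62.81 GPa.
ΔT = 215.2 K. Constrained thermal stress σ = E·α·ΔT = 62.81×10³ MPa × 3.25×10⁻⁶ × 215.2 = 43.9 MPa (compressive).

43.9 MPa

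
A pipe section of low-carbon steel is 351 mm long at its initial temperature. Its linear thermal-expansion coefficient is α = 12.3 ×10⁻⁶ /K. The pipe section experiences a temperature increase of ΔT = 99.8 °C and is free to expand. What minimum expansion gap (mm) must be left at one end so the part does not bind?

ΔL = α·L₀·ΔT = 12.3×10⁻⁶ × 351 mm × 99.80 K = 0.431 mm.

0.431 mm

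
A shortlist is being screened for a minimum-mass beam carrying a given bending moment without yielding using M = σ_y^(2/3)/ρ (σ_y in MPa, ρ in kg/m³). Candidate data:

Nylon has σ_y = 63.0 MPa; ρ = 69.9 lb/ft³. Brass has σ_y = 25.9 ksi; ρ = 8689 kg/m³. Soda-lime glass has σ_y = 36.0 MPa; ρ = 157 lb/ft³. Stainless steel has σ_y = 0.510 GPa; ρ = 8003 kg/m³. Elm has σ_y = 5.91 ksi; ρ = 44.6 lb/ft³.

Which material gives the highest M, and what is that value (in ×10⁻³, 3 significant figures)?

After converting to SI:
  nylon: σ_y = 63.00 MPa, ρ = 1120 kg/m³
  brass: σ_y = 178.6 MPa, ρ = 8689 kg/m³
  soda-lime glass: σ_y = 36.00 MPa, ρ = 2515 kg/m³
  stainless steel: σ_y = 510.0 MPa, ρ = 8003 kg/m³
  elm: σ_y = 40.75 MPa, ρ = 714.4 kg/m³
  elm: M = 16.6×10⁻³
  nylon: M = 14.1×10⁻³
  stainless steel: M = 7.98×10⁻³
  soda-lime glass: M = 4.34×10⁻³
  brass: M = 3.65×10⁻³
The maximum is for elm.

elm, M = 16.6×10⁻³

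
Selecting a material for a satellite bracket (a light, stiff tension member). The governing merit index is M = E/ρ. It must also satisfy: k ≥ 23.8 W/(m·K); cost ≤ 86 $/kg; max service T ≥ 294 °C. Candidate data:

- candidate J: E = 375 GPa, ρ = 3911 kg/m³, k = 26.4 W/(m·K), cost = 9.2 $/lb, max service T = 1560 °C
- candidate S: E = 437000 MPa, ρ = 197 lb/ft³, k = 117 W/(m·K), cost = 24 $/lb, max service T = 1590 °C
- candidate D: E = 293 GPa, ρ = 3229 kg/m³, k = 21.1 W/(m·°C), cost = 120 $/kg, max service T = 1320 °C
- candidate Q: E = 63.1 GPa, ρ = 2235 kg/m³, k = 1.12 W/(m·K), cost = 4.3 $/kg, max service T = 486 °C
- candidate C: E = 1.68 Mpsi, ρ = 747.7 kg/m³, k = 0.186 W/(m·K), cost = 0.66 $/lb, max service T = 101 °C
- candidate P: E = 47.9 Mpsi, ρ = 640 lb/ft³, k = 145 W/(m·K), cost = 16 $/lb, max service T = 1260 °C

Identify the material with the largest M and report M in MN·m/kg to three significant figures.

Screen on constraints: k ≥ 23.8 W/(m·K); cost ≤ 86 $/kg; max service T ≥ 294 °C. Survivors: candidate J, candidate S, candidate P.
Putting every candidate on a common basis:
  candidate J: E = 375.0 GPa, ρ = 3911 kg/m³
  candidate S: E = 437.0 GPa, ρ = 3156 kg/m³
  candidate P: E = 330.3 GPa, ρ = 10250 kg/m³
  candidate S: M = 138 MN·m/kg
  candidate J: M = 95.9 MN·m/kg
  candidate P: M = 32.2 MN·m/kg
The maximum is for candidate S.

candidate S, M = 138 MN·m/kg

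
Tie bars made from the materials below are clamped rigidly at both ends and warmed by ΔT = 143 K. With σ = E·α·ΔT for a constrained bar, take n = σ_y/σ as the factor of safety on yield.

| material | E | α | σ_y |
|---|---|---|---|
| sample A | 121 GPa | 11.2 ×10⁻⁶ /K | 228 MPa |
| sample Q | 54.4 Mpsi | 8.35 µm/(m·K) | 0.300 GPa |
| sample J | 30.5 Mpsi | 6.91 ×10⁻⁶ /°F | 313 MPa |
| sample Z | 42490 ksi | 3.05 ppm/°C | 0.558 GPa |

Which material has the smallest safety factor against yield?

Converting E to GPa, α to ×10⁻⁶/K, σ_y to MPa, then σ and n for each:
  sample A: E = 121.0, α = 11.2, σ_y = 228.0 → σ = 194 MPa, n = 1.18
  sample Q: E = 375.1, α = 8.35, σ_y = 300.0 → σ = 448 MPa, n = 0.670
  sample J: E = 210.3, α = 12.4, σ_y = 313.0 → σ = 374 MPa, n = 0.837
  sample Z: E = 293.0, α = 3.05, σ_y = 558.0 → σ = 128 MPa, n = 4.37
Sample Q has the lowest safety factor, n = 0.670.

sample Q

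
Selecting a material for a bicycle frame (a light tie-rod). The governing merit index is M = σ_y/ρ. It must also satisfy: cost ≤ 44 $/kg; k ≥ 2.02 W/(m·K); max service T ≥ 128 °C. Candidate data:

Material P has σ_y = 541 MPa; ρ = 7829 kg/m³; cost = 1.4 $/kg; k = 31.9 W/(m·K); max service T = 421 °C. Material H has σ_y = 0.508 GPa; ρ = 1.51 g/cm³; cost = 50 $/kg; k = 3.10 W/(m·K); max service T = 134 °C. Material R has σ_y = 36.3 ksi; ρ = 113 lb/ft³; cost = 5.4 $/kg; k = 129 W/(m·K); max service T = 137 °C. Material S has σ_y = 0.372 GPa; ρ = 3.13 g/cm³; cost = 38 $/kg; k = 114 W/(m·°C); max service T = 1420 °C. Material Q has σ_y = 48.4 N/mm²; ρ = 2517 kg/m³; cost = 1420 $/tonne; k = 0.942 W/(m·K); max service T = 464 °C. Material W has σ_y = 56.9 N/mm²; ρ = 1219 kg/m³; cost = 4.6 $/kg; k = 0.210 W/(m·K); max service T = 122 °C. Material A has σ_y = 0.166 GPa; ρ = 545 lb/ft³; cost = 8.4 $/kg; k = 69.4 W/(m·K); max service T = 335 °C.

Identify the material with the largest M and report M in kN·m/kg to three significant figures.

material R, M = 138 kN·m/kg

Screen on constraints: cost ≤ 44 $/kg; k ≥ 2.02 W/(m·K); max service T ≥ 128 °C. Survivors: material P, material R, material S, material A.
Putting every candidate on a common basis:
  material P: σ_y = 541.0 MPa, ρ = 7829 kg/m³
  material R: σ_y = 250.3 MPa, ρ = 1810 kg/m³
  material S: σ_y = 372.0 MPa, ρ = 3130 kg/m³
  material A: σ_y = 166.0 MPa, ρ = 8730 kg/m³
  material R: M = 138 kN·m/kg
  material S: M = 119 kN·m/kg
  material P: M = 69.1 kN·m/kg
  material A: M = 19.0 kN·m/kg
Highest index: material R.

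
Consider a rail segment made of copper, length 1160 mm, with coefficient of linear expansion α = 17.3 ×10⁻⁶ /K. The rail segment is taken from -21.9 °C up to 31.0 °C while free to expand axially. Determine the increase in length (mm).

1.06 mm

ΔT = 31.0 − (-21.9) = 52.90 K.
ΔL = α·L₀·ΔT = 17.3×10⁻⁶ × 1160 mm × 52.90 K = 1.06 mm.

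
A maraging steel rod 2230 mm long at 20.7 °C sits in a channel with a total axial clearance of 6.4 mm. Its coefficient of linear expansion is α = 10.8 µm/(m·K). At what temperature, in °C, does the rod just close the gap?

286 °C

α·L₀·ΔT = 6.4 mm ⇒ ΔT = 6.4 / (10.8×10⁻⁶ × 2230.0) = 265.7 K.
T = 20.7 + 265.7 = 286.4 °C.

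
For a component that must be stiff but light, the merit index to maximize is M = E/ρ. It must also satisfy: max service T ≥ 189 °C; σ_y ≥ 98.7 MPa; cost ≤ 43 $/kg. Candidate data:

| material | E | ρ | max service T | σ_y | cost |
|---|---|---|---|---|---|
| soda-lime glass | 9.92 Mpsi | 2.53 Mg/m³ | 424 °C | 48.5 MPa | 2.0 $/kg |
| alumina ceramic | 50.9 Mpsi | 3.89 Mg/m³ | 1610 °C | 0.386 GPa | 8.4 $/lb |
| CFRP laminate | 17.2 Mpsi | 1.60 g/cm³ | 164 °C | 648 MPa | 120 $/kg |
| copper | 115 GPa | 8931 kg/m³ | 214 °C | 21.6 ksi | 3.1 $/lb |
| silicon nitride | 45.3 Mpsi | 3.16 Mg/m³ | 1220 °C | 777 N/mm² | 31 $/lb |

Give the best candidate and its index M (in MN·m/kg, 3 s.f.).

alumina ceramic, M = 90.2 MN·m/kg

Screen on constraints: max service T ≥ 189 °C; σ_y ≥ 98.7 MPa; cost ≤ 43 $/kg. Survivors: alumina ceramic, copper.
Convert each candidate to consistent units, then evaluate M:
  alumina ceramic: E = 350.9 GPa, ρ = 3890 kg/m³
  copper: E = 115.0 GPa, ρ = 8931 kg/m³
  alumina ceramic: M = 90.2 MN·m/kg
  copper: M = 12.9 MN·m/kg
Alumina ceramic has the largest M.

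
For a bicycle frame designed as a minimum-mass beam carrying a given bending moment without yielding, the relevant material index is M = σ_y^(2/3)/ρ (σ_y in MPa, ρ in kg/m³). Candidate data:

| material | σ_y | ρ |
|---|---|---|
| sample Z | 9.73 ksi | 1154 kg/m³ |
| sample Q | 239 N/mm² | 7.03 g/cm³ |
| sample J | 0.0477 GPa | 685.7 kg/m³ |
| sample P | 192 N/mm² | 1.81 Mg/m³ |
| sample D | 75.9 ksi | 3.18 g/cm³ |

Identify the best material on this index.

sample D

Normalizing units and computing the index:
  sample Z: σ_y = 67.09 MPa, ρ = 1154 kg/m³
  sample Q: σ_y = 239.0 MPa, ρ = 7030 kg/m³
  sample J: σ_y = 47.70 MPa, ρ = 685.7 kg/m³
  sample P: σ_y = 192.0 MPa, ρ = 1810 kg/m³
  sample D: σ_y = 523.3 MPa, ρ = 3180 kg/m³
  sample D: M = 20.4×10⁻³
  sample J: M = 19.2×10⁻³
  sample P: M = 18.4×10⁻³
  sample Z: M = 14.3×10⁻³
  sample Q: M = 5.48×10⁻³
The maximum is for sample D.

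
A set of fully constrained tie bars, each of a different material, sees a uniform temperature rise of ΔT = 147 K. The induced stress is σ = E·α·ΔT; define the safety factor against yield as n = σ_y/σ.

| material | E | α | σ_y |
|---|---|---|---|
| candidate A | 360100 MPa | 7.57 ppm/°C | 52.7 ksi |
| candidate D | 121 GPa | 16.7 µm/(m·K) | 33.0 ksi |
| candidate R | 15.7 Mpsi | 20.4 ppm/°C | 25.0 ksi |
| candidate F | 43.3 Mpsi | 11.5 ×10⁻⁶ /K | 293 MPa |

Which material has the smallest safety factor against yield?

With everything in SI (GPa, ×10⁻⁶/K, MPa):
  candidate A: E = 360.1, α = 7.57, σ_y = 363.4 → σ = 401 MPa, n = 0.907
  candidate D: E = 121.0, α = 16.7, σ_y = 227.5 → σ = 297 MPa, n = 0.766
  candidate R: E = 108.2, α = 20.4, σ_y = 172.4 → σ = 325 MPa, n = 0.531
  candidate F: E = 298.5, α = 11.5, σ_y = 293.0 → σ = 505 MPa, n = 0.581
Candidate R has the lowest safety factor, n = 0.531.

candidate R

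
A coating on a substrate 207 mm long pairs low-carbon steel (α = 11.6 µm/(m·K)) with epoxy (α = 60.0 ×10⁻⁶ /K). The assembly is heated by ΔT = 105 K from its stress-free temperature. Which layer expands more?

epoxy

α(low-carbon steel) = 11.6×10⁻⁶/K vs α(epoxy) = 60.0×10⁻⁶/K.
Higher α expands more for the same ΔT: epoxy.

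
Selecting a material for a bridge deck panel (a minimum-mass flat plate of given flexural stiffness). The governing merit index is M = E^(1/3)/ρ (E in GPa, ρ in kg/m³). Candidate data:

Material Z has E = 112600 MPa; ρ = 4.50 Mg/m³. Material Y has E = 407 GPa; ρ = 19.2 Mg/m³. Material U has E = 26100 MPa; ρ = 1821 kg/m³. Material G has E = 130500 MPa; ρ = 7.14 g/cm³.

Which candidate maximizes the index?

material U

Putting every candidate on a common basis:
  material Z: E = 112.6 GPa, ρ = 4500 kg/m³
  material Y: E = 407.0 GPa, ρ = 19200 kg/m³
  material U: E = 26.10 GPa, ρ = 1821 kg/m³
  material G: E = 130.5 GPa, ρ = 7140 kg/m³
  material U: M = 1.63×10⁻³
  material Z: M = 1.07×10⁻³
  material G: M = 0.710×10⁻³
  material Y: M = 0.386×10⁻³
Highest index: material U.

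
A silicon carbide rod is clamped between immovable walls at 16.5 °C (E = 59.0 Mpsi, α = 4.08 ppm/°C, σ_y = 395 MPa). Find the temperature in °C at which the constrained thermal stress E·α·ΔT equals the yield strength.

E = 59.0 Mpsi = 406.8 GPa.
E·α·ΔT = 395.0 MPa ⇒ ΔT = 395.0 / (406.8×10³ × 4.08×10⁻⁶) = 238.0 K.
T = 16.5 + 238.0 = 254.5 °C.

254 °C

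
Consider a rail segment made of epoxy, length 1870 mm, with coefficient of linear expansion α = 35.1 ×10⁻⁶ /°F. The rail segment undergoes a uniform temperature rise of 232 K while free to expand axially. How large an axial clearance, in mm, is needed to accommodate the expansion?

Convert α: 35.1×10⁻⁶/°F × (9/5) = 63.2×10⁻⁶/K.
ΔL = α·L₀·ΔT = 63.2×10⁻⁶ × 1870 mm × 232.0 K = 27.4 mm.

27.4 mm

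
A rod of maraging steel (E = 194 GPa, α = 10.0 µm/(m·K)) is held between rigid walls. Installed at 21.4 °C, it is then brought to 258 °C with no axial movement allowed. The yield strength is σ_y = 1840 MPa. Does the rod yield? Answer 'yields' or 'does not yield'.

does not yield

ΔT = 236.6 K. Constrained thermal stress σ = E·α·ΔT = 194.0×10³ MPa × 10.0×10⁻⁶ × 236.6 = 459 MPa (compressive).
Compare to σ_y = 1840 MPa: σ < σ_y, so it does not yield.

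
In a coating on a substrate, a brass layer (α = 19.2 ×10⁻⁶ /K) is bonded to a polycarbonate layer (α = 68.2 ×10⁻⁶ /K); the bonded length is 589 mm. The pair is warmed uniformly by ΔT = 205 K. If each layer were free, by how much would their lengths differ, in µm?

Δα = |19.2 − 68.2|×10⁻⁶/K = 49.0×10⁻⁶/K.
ΔL_mismatch = Δα·L·ΔT = 49.0×10⁻⁶ × 589.0 mm × 205.0 K = 5920 µm.

5920 µm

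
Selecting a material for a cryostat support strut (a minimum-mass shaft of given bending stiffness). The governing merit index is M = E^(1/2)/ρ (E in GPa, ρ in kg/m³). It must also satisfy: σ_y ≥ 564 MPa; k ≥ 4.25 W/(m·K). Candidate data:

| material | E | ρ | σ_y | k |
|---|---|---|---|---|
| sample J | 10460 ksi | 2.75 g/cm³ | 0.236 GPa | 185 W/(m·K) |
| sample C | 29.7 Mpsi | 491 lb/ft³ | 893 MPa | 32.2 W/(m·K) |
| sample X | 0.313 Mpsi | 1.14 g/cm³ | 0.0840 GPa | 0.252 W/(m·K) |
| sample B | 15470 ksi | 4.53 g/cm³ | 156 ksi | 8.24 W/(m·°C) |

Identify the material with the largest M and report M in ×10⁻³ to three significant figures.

sample B, M = 2.28×10⁻³

Screen on constraints: σ_y ≥ 564 MPa; k ≥ 4.25 W/(m·K). Survivors: sample C, sample B.
Convert each candidate to consistent units, then evaluate M:
  sample C: E = 204.8 GPa, ρ = 7865 kg/m³
  sample B: E = 106.7 GPa, ρ = 4530 kg/m³
  sample B: M = 2.28×10⁻³
  sample C: M = 1.82×10⁻³
Sample B ranks first.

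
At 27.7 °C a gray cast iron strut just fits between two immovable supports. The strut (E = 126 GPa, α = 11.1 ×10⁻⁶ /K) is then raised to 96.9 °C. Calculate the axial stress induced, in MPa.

ΔT = 69.20 K. Constrained thermal stress σ = E·α·ΔT = 126.0×10³ MPa × 11.1×10⁻⁶ × 69.20 = 96.8 MPa (compressive).

96.8 MPa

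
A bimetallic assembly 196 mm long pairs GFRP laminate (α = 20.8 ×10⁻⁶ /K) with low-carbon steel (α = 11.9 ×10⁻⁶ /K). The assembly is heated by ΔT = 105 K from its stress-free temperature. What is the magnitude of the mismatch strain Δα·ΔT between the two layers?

Δα = |20.8 − 11.9|×10⁻⁶/K = 8.90×10⁻⁶/K.
Mismatch strain = Δα·ΔT = 8.90×10⁻⁶ × 105.0 = 9.35×10⁻⁴.

9.35×10⁻⁴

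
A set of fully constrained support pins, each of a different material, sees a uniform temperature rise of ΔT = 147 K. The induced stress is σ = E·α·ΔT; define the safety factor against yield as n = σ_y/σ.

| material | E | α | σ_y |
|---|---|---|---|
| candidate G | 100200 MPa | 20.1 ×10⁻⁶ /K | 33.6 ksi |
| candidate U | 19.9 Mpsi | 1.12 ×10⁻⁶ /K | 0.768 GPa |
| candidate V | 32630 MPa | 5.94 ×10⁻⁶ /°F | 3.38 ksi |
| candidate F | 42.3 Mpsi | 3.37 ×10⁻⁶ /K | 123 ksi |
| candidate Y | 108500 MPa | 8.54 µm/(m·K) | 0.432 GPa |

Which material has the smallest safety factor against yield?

In consistent units (E in GPa, α in ×10⁻⁶/K, σ_y in MPa):
  candidate G: E = 100.2, α = 20.1, σ_y = 231.7 → σ = 296 MPa, n = 0.782
  candidate U: E = 137.2, α = 1.12, σ_y = 768.0 → σ = 22.6 MPa, n = 34.0
  candidate V: E = 32.63, α = 10.7, σ_y = 23.30 → σ = 51.3 MPa, n = 0.454
  candidate F: E = 291.6, α = 3.37, σ_y = 848.1 → σ = 144 MPa, n = 5.87
  candidate Y: E = 108.5, α = 8.54, σ_y = 432.0 → σ = 136 MPa, n = 3.17
Smallest n: candidate V with n = 0.454.

candidate V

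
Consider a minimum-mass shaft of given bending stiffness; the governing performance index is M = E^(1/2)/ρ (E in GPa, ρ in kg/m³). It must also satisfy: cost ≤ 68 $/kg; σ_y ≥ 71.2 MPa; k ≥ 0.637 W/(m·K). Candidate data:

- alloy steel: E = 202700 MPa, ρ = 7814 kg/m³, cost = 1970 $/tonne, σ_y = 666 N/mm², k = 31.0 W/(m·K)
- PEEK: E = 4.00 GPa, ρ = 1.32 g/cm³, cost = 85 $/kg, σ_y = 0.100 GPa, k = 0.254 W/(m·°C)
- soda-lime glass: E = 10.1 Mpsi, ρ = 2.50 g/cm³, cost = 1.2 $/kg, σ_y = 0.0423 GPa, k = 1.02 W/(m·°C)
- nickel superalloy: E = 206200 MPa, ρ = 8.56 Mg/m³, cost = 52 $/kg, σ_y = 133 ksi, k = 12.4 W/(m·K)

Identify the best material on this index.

alloy steel

Screen on constraints: cost ≤ 68 $/kg; σ_y ≥ 71.2 MPa; k ≥ 0.637 W/(m·K). Survivors: alloy steel, nickel superalloy.
In SI units:
  alloy steel: E = 202.7 GPa, ρ = 7814 kg/m³
  nickel superalloy: E = 206.2 GPa, ρ = 8560 kg/m³
  alloy steel: M = 1.82×10⁻³
  nickel superalloy: M = 1.68×10⁻³
Alloy steel ranks first.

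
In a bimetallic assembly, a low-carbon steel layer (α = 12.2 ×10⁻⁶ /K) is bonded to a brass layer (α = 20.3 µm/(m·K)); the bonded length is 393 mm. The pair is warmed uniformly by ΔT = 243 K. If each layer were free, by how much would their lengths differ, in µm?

774 µm

Δα = |12.2 − 20.3|×10⁻⁶/K = 8.10×10⁻⁶/K.
ΔL_mismatch = Δα·L·ΔT = 8.10×10⁻⁶ × 393.0 mm × 243.0 K = 774 µm.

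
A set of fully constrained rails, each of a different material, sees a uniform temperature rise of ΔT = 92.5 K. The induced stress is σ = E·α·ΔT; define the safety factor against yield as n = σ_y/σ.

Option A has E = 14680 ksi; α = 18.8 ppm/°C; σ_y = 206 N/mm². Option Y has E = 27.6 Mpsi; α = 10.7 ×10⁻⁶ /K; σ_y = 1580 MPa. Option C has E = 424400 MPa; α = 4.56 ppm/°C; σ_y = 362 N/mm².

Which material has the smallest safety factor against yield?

Converting E to GPa, α to ×10⁻⁶/K, σ_y to MPa, then σ and n for each:
  option A: E = 101.2, α = 18.8, σ_y = 206.0 → σ = 176 MPa, n = 1.17
  option Y: E = 190.3, α = 10.7, σ_y = 1580 → σ = 188 MPa, n = 8.39
  option C: E = 424.4, α = 4.56, σ_y = 362.0 → σ = 179 MPa, n = 2.02
The minimum is option A at n = 1.17.

option A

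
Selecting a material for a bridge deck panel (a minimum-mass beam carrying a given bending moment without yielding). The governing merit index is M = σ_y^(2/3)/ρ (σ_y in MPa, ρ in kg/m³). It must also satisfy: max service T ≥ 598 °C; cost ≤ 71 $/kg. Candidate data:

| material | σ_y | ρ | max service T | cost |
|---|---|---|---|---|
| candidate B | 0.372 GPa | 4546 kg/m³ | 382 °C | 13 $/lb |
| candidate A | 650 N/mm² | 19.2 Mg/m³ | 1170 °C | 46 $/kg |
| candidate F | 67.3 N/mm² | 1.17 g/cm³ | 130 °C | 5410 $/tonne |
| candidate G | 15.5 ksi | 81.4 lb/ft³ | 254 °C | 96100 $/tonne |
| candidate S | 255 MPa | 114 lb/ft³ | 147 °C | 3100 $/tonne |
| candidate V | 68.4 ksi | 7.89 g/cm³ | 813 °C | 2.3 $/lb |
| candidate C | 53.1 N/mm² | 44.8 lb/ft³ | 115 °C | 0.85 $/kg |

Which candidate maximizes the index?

Screen on constraints: max service T ≥ 598 °C; cost ≤ 71 $/kg. Survivors: candidate A, candidate V.
In SI units:
  candidate A: σ_y = 650.0 MPa, ρ = 19200 kg/m³
  candidate V: σ_y = 471.6 MPa, ρ = 7890 kg/m³
  candidate V: M = 7.68×10⁻³
  candidate A: M = 3.91×10⁻³
Candidate V ranks first.

candidate V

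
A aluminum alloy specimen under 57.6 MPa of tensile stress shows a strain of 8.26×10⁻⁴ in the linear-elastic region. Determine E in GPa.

69.7 GPa

E = σ/ε = 57.6 MPa / 8.26×10⁻⁴ = 69730 MPa = 69.7 GPa.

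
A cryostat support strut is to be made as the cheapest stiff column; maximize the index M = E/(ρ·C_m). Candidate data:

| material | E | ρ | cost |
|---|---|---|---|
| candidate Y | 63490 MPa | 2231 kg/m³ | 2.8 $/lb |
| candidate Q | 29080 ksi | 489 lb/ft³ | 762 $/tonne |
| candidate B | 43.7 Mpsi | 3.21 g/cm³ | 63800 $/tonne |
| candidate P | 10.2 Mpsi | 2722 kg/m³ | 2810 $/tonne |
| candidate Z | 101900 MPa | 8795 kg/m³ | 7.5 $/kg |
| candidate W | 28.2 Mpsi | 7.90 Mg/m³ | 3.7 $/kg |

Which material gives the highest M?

candidate Q

In SI units:
  candidate Y: E = 63.49 GPa, ρ = 2231 kg/m³, cost = 6.173 $/kg
  candidate Q: E = 200.5 GPa, ρ = 7833 kg/m³, cost = 0.7620 $/kg
  candidate B: E = 301.3 GPa, ρ = 3210 kg/m³, cost = 63.80 $/kg
  candidate P: E = 70.33 GPa, ρ = 2722 kg/m³, cost = 2.810 $/kg
  candidate Z: E = 101.9 GPa, ρ = 8795 kg/m³, cost = 7.500 $/kg
  candidate W: E = 194.4 GPa, ρ = 7900 kg/m³, cost = 3.700 $/kg
  candidate Q: M = 33.6 MN·m per $
  candidate P: M = 9.19 MN·m per $
  candidate W: M = 6.65 MN·m per $
  candidate Y: M = 4.61 MN·m per $
  candidate Z: M = 1.54 MN·m per $
  candidate B: M = 1.47 MN·m per $
Highest index: candidate Q.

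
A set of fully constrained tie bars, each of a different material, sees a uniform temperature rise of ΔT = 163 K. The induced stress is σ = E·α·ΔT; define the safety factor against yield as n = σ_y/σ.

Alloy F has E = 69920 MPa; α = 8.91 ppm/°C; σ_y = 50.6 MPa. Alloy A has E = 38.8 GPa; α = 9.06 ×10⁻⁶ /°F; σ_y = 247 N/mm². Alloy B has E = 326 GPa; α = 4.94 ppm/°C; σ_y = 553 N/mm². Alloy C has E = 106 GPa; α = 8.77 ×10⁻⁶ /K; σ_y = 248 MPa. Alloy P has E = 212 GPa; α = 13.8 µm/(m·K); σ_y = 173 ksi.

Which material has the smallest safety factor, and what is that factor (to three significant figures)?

In consistent units (E in GPa, α in ×10⁻⁶/K, σ_y in MPa):
  alloy F: E = 69.92, α = 8.91, σ_y = 50.60 → σ = 102 MPa, n = 0.498
  alloy A: E = 38.80, α = 16.3, σ_y = 247.0 → σ = 103 MPa, n = 2.39
  alloy B: E = 326.0, α = 4.94, σ_y = 553.0 → σ = 263 MPa, n = 2.11
  alloy C: E = 106.0, α = 8.77, σ_y = 248.0 → σ = 152 MPa, n = 1.64
  alloy P: E = 212.0, α = 13.8, σ_y = 1193 → σ = 477 MPa, n = 2.50
Alloy F has the lowest safety factor, n = 0.498.

alloy F, n = 0.498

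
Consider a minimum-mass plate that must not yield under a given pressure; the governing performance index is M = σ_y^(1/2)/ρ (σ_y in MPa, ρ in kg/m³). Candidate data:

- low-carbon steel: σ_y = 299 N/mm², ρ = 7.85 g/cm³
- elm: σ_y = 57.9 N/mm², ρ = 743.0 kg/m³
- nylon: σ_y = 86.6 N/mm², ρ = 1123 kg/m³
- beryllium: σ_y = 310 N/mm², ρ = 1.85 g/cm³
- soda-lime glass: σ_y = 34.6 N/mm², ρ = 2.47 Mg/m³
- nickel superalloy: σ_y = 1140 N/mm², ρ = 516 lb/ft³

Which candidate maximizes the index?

In SI units:
  low-carbon steel: σ_y = 299.0 MPa, ρ = 7850 kg/m³
  elm: σ_y = 57.90 MPa, ρ = 743.0 kg/m³
  nylon: σ_y = 86.60 MPa, ρ = 1123 kg/m³
  beryllium: σ_y = 310.0 MPa, ρ = 1850 kg/m³
  soda-lime glass: σ_y = 34.60 MPa, ρ = 2470 kg/m³
  nickel superalloy: σ_y = 1140 MPa, ρ = 8266 kg/m³
  elm: M = 10.2×10⁻³
  beryllium: M = 9.52×10⁻³
  nylon: M = 8.29×10⁻³
  nickel superalloy: M = 4.08×10⁻³
  soda-lime glass: M = 2.38×10⁻³
  low-carbon steel: M = 2.20×10⁻³
Highest index: elm.

elm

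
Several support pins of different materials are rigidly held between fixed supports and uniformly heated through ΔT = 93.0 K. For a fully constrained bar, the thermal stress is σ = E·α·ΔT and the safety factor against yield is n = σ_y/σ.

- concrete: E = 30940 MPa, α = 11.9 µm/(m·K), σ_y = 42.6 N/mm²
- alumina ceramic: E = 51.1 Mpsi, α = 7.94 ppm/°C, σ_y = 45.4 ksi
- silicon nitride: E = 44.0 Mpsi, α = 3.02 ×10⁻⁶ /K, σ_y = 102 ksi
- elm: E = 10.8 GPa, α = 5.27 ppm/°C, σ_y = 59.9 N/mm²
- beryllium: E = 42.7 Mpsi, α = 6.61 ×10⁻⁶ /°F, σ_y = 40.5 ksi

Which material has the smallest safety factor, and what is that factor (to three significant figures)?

Per material, after unit conversion:
  concrete: E = 30.94, α = 11.9, σ_y = 42.60 → σ = 34.2 MPa, n = 1.24
  alumina ceramic: E = 352.3, α = 7.94, σ_y = 313.0 → σ = 260 MPa, n = 1.20
  silicon nitride: E = 303.4, α = 3.02, σ_y = 703.3 → σ = 85.2 MPa, n = 8.25
  elm: E = 10.80, α = 5.27, σ_y = 59.90 → σ = 5.29 MPa, n = 11.3
  beryllium: E = 294.4, α = 11.9, σ_y = 279.2 → σ = 326 MPa, n = 0.857
Beryllium has the lowest safety factor, n = 0.857.

beryllium, n = 0.857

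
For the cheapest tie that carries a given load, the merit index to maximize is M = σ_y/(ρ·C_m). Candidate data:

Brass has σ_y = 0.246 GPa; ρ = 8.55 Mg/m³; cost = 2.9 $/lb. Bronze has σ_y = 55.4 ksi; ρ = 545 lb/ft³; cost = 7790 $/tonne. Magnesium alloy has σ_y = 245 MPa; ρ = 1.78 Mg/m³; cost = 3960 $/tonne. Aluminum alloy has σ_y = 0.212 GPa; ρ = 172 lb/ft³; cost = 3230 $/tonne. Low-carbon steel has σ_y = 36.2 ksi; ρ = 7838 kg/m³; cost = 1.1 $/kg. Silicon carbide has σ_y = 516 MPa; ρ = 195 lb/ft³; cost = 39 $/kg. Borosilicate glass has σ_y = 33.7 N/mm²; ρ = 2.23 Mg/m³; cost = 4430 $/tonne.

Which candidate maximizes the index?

Normalizing units and computing the index:
  brass: σ_y = 246.0 MPa, ρ = 8550 kg/m³, cost = 6.393 $/kg
  bronze: σ_y = 382.0 MPa, ρ = 8730 kg/m³, cost = 7.790 $/kg
  magnesium alloy: σ_y = 245.0 MPa, ρ = 1780 kg/m³, cost = 3.960 $/kg
  aluminum alloy: σ_y = 212.0 MPa, ρ = 2755 kg/m³, cost = 3.230 $/kg
  low-carbon steel: σ_y = 249.6 MPa, ρ = 7838 kg/m³, cost = 1.100 $/kg
  silicon carbide: σ_y = 516.0 MPa, ρ = 3124 kg/m³, cost = 39.00 $/kg
  borosilicate glass: σ_y = 33.70 MPa, ρ = 2230 kg/m³, cost = 4.430 $/kg
  magnesium alloy: M = 34.8 kN·m per $
  low-carbon steel: M = 28.9 kN·m per $
  aluminum alloy: M = 23.8 kN·m per $
  bronze: M = 5.62 kN·m per $
  brass: M = 4.50 kN·m per $
  silicon carbide: M = 4.24 kN·m per $
  borosilicate glass: M = 3.41 kN·m per $
Highest index: magnesium alloy.

magnesium alloy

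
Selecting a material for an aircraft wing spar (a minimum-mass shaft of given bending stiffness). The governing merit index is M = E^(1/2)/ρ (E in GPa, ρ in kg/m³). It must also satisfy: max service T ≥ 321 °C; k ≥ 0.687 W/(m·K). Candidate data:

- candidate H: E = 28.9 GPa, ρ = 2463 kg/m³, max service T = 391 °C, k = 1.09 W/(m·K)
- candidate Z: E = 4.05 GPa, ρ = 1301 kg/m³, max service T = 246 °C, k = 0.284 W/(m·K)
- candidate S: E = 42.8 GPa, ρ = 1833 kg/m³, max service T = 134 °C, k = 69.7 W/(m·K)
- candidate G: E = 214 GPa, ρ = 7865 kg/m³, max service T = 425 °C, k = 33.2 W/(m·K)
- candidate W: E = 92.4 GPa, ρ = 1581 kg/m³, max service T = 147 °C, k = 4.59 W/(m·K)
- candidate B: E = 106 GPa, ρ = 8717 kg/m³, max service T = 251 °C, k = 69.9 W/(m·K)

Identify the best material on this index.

candidate H

Screen on constraints: max service T ≥ 321 °C; k ≥ 0.687 W/(m·K). Survivors: candidate H, candidate G.
Evaluate M for each candidate:
  candidate H: M = 2.18×10⁻³
  candidate G: M = 1.86×10⁻³
Highest index: candidate H.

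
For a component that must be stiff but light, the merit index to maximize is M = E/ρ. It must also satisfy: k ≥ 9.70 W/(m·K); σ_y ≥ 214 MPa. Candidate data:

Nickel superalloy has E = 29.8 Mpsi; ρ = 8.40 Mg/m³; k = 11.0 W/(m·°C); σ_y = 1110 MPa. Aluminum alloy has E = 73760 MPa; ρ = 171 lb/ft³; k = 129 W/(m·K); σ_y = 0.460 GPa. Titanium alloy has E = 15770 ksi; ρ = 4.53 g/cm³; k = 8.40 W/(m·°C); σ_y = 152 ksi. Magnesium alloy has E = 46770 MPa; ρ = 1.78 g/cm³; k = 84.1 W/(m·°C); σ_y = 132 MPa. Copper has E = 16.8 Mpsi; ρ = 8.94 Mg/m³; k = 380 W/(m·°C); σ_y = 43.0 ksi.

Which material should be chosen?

Screen on constraints: k ≥ 9.70 W/(m·K); σ_y ≥ 214 MPa. Survivors: nickel superalloy, aluminum alloy, copper.
In SI units:
  nickel superalloy: E = 205.5 GPa, ρ = 8400 kg/m³
  aluminum alloy: E = 73.76 GPa, ρ = 2739 kg/m³
  copper: E = 115.8 GPa, ρ = 8940 kg/m³
  aluminum alloy: M = 26.9 MN·m/kg
  nickel superalloy: M = 24.5 MN·m/kg
  copper: M = 13.0 MN·m/kg
Highest index: aluminum alloy.

aluminum alloy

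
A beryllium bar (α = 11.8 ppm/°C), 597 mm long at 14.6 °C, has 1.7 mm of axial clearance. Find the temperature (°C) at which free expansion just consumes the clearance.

256 °C

α·L₀·ΔT = 1.7 mm ⇒ ΔT = 1.7 / (11.8×10⁻⁶ × 597.0) = 241.3 K.
T = 14.6 + 241.3 = 255.9 °C.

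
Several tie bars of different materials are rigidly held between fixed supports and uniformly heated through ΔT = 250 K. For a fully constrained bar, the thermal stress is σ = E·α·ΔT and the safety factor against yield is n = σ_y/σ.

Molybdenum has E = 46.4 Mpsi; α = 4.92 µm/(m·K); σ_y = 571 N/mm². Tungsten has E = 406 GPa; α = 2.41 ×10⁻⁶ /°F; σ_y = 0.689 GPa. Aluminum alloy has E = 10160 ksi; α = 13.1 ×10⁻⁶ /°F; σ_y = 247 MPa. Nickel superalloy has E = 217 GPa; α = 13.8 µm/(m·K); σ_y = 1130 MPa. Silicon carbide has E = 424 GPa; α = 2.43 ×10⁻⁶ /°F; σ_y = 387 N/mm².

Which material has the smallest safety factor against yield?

With everything in SI (GPa, ×10⁻⁶/K, MPa):
  molybdenum: E = 319.9, α = 4.92, σ_y = 571.0 → σ = 393 MPa, n = 1.45
  tungsten: E = 406.0, α = 4.34, σ_y = 689.0 → σ = 440 MPa, n = 1.56
  aluminum alloy: E = 70.05, α = 23.6, σ_y = 247.0 → σ = 413 MPa, n = 0.598
  nickel superalloy: E = 217.0, α = 13.8, σ_y = 1130 → σ = 749 MPa, n = 1.51
  silicon carbide: E = 424.0, α = 4.37, σ_y = 387.0 → σ = 464 MPa, n = 0.835
Aluminum alloy has the lowest safety factor, n = 0.598.

aluminum alloy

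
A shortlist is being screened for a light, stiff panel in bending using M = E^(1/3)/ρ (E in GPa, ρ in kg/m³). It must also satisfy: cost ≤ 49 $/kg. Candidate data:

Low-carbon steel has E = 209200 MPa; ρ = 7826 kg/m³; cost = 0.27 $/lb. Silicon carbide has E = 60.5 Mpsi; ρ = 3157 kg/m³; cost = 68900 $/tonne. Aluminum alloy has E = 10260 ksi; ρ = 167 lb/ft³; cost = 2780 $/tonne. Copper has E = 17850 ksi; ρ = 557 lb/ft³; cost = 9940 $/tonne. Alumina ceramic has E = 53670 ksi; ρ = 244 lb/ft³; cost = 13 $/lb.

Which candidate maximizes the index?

alumina ceramic

Screen on constraints: cost ≤ 49 $/kg. Survivors: low-carbon steel, aluminum alloy, copper, alumina ceramic.
Convert each candidate to consistent units, then evaluate M:
  low-carbon steel: E = 209.2 GPa, ρ = 7826 kg/m³
  aluminum alloy: E = 70.74 GPa, ρ = 2675 kg/m³
  copper: E = 123.1 GPa, ρ = 8922 kg/m³
  alumina ceramic: E = 370.0 GPa, ρ = 3909 kg/m³
  alumina ceramic: M = 1.84×10⁻³
  aluminum alloy: M = 1.55×10⁻³
  low-carbon steel: M = 0.759×10⁻³
  copper: M = 0.557×10⁻³
Alumina ceramic ranks first.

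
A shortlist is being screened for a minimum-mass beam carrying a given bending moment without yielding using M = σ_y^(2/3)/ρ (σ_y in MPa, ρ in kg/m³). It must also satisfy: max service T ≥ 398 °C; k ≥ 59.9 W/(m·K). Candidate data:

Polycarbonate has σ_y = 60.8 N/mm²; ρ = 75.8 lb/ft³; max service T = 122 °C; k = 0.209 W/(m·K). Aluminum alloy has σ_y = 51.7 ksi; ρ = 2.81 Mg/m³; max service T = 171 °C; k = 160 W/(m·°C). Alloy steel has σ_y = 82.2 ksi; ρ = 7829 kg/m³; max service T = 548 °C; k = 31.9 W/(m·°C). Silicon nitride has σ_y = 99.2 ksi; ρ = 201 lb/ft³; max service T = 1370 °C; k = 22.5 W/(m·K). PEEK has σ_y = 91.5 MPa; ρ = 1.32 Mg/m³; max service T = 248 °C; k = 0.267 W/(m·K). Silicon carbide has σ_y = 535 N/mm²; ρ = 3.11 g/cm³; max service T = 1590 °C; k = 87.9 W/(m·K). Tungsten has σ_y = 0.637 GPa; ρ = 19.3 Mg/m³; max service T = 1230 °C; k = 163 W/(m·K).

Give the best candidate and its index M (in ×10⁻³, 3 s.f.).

silicon carbide, M = 21.2×10⁻³

Screen on constraints: max service T ≥ 398 °C; k ≥ 59.9 W/(m·K). Survivors: silicon carbide, tungsten.
In SI units:
  silicon carbide: σ_y = 535.0 MPa, ρ = 3110 kg/m³
  tungsten: σ_y = 637.0 MPa, ρ = 19300 kg/m³
  silicon carbide: M = 21.2×10⁻³
  tungsten: M = 3.84×10⁻³
Silicon carbide has the largest M.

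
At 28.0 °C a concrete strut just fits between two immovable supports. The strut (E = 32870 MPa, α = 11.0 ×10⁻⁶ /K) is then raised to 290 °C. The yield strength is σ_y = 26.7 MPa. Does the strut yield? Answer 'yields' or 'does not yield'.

E = 32870 MPa = 32.87 GPa.
ΔT = 262.0 K. Constrained thermal stress σ = E·α·ΔT = 32.87×10³ MPa × 11.0×10⁻⁶ × 262.0 = 94.7 MPa (compressive).
Compare to σ_y = 26.7 MPa: σ ≥ σ_y, so it yields.

yields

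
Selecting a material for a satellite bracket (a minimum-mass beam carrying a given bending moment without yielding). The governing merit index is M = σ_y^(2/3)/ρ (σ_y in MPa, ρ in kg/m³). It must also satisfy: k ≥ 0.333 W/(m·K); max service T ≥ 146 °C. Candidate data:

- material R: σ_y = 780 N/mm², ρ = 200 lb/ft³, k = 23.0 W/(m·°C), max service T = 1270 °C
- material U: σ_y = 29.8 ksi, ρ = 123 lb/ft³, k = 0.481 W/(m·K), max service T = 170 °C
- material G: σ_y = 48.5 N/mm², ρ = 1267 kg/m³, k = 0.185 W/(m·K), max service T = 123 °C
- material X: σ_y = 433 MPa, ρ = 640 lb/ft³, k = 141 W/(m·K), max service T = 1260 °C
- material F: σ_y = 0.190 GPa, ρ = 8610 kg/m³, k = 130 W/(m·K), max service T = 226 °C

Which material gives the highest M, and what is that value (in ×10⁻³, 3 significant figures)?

material R, M = 26.4×10⁻³

Screen on constraints: k ≥ 0.333 W/(m·K); max service T ≥ 146 °C. Survivors: material R, material U, material X, material F.
Putting every candidate on a common basis:
  material R: σ_y = 780.0 MPa, ρ = 3204 kg/m³
  material U: σ_y = 205.5 MPa, ρ = 1970 kg/m³
  material X: σ_y = 433.0 MPa, ρ = 10250 kg/m³
  material F: σ_y = 190.0 MPa, ρ = 8610 kg/m³
  material R: M = 26.4×10⁻³
  material U: M = 17.7×10⁻³
  material X: M = 5.58×10⁻³
  material F: M = 3.84×10⁻³
Highest index: material R.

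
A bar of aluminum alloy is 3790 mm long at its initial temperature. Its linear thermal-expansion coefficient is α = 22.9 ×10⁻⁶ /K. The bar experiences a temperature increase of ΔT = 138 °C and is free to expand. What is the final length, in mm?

ΔL = α·L₀·ΔT = 22.9×10⁻⁶ × 3790 mm × 138.0 K = 12.0 mm.
L = L₀ + ΔL = 3790 + 12.0 = 3802.0 mm.

3802.0 mm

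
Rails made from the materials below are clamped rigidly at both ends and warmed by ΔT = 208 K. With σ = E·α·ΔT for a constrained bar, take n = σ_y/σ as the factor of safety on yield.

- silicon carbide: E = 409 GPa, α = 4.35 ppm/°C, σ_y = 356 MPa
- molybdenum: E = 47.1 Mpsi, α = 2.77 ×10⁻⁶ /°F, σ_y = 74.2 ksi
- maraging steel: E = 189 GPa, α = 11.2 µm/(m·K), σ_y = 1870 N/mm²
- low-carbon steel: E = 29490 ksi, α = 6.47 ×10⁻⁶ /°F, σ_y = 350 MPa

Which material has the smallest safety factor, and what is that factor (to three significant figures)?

In consistent units (E in GPa, α in ×10⁻⁶/K, σ_y in MPa):
  silicon carbide: E = 409.0, α = 4.35, σ_y = 356.0 → σ = 370 MPa, n = 0.962
  molybdenum: E = 324.7, α = 4.99, σ_y = 511.6 → σ = 337 MPa, n = 1.52
  maraging steel: E = 189.0, α = 11.2, σ_y = 1870 → σ = 440 MPa, n = 4.25
  low-carbon steel: E = 203.3, α = 11.6, σ_y = 350.0 → σ = 493 MPa, n = 0.711
The minimum is low-carbon steel at n = 0.711.

low-carbon steel, n = 0.711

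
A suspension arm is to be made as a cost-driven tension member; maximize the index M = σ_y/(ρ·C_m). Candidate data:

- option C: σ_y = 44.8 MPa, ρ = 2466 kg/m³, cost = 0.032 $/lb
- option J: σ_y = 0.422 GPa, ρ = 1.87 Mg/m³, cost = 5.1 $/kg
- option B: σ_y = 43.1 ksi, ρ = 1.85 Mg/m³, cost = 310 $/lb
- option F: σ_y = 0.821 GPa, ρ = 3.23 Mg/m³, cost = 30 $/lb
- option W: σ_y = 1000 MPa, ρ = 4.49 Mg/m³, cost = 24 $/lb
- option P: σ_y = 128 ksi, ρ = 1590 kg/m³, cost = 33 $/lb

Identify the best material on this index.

option C

Putting every candidate on a common basis:
  option C: σ_y = 44.80 MPa, ρ = 2466 kg/m³, cost = 0.07055 $/kg
  option J: σ_y = 422.0 MPa, ρ = 1870 kg/m³, cost = 5.100 $/kg
  option B: σ_y = 297.2 MPa, ρ = 1850 kg/m³, cost = 683.4 $/kg
  option F: σ_y = 821.0 MPa, ρ = 3230 kg/m³, cost = 66.14 $/kg
  option W: σ_y = 1000 MPa, ρ = 4490 kg/m³, cost = 52.91 $/kg
  option P: σ_y = 882.5 MPa, ρ = 1590 kg/m³, cost = 72.75 $/kg
  option C: M = 258 kN·m per $
  option J: M = 44.2 kN·m per $
  option P: M = 7.63 kN·m per $
  option W: M = 4.21 kN·m per $
  option F: M = 3.84 kN·m per $
  option B: M = 0.235 kN·m per $
The maximum is for option C.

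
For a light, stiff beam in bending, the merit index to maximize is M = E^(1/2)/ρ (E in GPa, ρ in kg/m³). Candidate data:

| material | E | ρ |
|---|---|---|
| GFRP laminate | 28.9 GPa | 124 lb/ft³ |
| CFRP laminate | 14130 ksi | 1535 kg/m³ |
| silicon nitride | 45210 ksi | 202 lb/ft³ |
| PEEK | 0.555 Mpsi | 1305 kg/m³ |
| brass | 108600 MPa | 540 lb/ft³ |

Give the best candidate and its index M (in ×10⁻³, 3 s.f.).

CFRP laminate, M = 6.43×10⁻³

In SI units:
  GFRP laminate: E = 28.90 GPa, ρ = 1986 kg/m³
  CFRP laminate: E = 97.42 GPa, ρ = 1535 kg/m³
  silicon nitride: E = 311.7 GPa, ρ = 3236 kg/m³
  PEEK: E = 3.827 GPa, ρ = 1305 kg/m³
  brass: E = 108.6 GPa, ρ = 8650 kg/m³
  CFRP laminate: M = 6.43×10⁻³
  silicon nitride: M = 5.46×10⁻³
  GFRP laminate: M = 2.71×10⁻³
  PEEK: M = 1.50×10⁻³
  brass: M = 1.20×10⁻³
The maximum is for CFRP laminate.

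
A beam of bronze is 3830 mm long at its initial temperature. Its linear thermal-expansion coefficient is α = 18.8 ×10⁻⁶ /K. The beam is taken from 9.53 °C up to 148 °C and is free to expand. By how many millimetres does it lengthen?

9.97 mm

ΔT = 148 − 9.53 = 138.5 K.
ΔL = α·L₀·ΔT = 18.8×10⁻⁶ × 3830 mm × 138.5 K = 9.97 mm.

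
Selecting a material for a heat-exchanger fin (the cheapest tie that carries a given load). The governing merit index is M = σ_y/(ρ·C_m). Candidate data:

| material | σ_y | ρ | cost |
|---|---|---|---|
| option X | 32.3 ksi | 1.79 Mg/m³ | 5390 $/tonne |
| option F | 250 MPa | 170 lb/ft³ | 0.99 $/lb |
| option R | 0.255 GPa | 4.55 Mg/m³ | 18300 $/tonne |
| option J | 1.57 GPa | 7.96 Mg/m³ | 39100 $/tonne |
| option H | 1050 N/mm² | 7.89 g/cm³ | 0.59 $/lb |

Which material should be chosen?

Putting every candidate on a common basis:
  option X: σ_y = 222.7 MPa, ρ = 1790 kg/m³, cost = 5.390 $/kg
  option F: σ_y = 250.0 MPa, ρ = 2723 kg/m³, cost = 2.183 $/kg
  option R: σ_y = 255.0 MPa, ρ = 4550 kg/m³, cost = 18.30 $/kg
  option J: σ_y = 1570 MPa, ρ = 7960 kg/m³, cost = 39.10 $/kg
  option H: σ_y = 1050 MPa, ρ = 7890 kg/m³, cost = 1.301 $/kg
  option H: M = 102 kN·m per $
  option F: M = 42.1 kN·m per $
  option X: M = 23.1 kN·m per $
  option J: M = 5.04 kN·m per $
  option R: M = 3.06 kN·m per $
Option H ranks first.

option H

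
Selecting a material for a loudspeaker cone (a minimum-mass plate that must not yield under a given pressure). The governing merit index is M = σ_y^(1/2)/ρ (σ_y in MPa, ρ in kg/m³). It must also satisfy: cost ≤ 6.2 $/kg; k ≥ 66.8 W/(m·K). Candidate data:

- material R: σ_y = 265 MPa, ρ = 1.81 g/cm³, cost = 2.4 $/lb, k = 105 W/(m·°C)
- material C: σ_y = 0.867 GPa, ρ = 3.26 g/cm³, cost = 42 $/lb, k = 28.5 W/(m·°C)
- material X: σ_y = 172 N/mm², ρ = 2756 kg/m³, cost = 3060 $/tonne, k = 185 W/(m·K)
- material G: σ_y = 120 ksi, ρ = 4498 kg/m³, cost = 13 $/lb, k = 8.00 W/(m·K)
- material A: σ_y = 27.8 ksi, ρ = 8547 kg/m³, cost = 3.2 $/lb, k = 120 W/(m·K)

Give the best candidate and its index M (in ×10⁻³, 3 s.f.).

material R, M = 8.99×10⁻³

Screen on constraints: cost ≤ 6.2 $/kg; k ≥ 66.8 W/(m·K). Survivors: material R, material X.
Convert each candidate to consistent units, then evaluate M:
  material R: σ_y = 265.0 MPa, ρ = 1810 kg/m³
  material X: σ_y = 172.0 MPa, ρ = 2756 kg/m³
  material R: M = 8.99×10⁻³
  material X: M = 4.76×10⁻³
Material R ranks first.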